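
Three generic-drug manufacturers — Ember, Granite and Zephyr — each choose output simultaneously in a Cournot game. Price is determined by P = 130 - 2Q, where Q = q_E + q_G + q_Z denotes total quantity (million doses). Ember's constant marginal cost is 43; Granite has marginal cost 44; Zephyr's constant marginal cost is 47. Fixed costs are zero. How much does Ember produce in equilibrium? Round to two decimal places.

11.50

Ember's profit: π_E = (130 - 2Q)q_E - (43q_E). Setting ∂π_E/∂q_E = 0: 87 - 4q_E - 2(q_G + q_Z) = 0.
Granite's first-order condition: 86 - 4q_G - 2(q_E + q_Z) = 0.
Zephyr's profit: π_Z = (130 - 2Q)q_Z - (47q_Z). Setting ∂π_Z/∂q_Z = 0: 83 - 4q_Z - 2(q_E + q_G) = 0.
Adding the 3 first-order conditions: 256 − 8Q = 0, so Q = 32.
Back-substituting: q_E = (87 − 64)/2 = 23/2, q_G = (86 − 64)/2 = 11, q_Z = (83 − 64)/2 = 19/2.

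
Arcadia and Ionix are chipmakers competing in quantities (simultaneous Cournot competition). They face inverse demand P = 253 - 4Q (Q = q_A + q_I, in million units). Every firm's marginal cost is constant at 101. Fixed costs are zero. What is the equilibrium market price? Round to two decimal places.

A representative firm's profit is π_i = q_i(253 - 4Q) - 101q_i.
First-order condition (treating rivals' output as given): 152 - 8q_i - 4q_j = 0.
By symmetry each firm produces the same amount; substituting q_j = q_i yields q_i = 152/12 = 38/3.
Total output Q = 76/3, so price P = 253 - 4·(76/3) = 455/3.

151.67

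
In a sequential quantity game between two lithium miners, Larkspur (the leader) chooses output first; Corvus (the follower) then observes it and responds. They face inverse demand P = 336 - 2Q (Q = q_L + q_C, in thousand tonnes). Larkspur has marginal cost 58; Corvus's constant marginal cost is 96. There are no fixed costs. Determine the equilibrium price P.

The follower Corvus best-responds to any q_L: π_C = (336 - 2Q)q_C - 96q_C.
Setting the follower's marginal profit to zero, 240 - 2q_L - 4q_C = 0, i.e. q_C = (240 - 2q_L)/4.
The leader anticipates this reaction. Substituting into P = 336 - 2Q gives P = 216 - q_L, so π_L = (216 - q_L)q_L - 58q_L.
The leader's first-order condition 158 - 2q_L = 0 yields q_L = 79.
Then q_C = (240 - 2·79)/4 = 41/2.
Total output Q = 199/2, so price P = 336 - 2·(199/2) = 137.

137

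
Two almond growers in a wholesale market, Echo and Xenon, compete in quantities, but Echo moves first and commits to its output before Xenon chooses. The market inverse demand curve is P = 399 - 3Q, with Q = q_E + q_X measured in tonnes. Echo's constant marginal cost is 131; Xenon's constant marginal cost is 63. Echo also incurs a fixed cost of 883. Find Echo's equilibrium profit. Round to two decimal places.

783.67

The follower Xenon best-responds to any q_E: π_X = (399 - 3Q)q_X - 63q_X.
∂π_X/∂q_X = 336 - 3q_E - 6q_X = 0 gives the reaction function q_X = (336 - 3q_E)/6.
Echo substitutes q_X(q_E) into its own profit: π_E = q_E(399 - 3q_E - (336 - 3q_E)/2) - 131q_E = (231 - (3/2)q_E)q_E - 131q_E.
The leader's first-order condition 100 - 3q_E = 0 yields q_E = 100/3.
Then q_X = (336 - 3·(100/3))/6 = 118/3.
Price P = 399 - 3·(218/3) = 181.
Echo's profit: (181 - 131)·(100/3) - 883 = 783.6667.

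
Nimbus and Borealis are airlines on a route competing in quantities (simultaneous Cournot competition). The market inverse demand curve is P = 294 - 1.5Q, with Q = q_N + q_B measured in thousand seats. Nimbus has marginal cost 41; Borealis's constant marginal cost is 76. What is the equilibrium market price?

Nimbus's profit: π_N = (294 - 1.5Q)q_N - (41q_N). Setting ∂π_N/∂q_N = 0: 253 - 3q_N - (3/2)(q_B) = 0.
Borealis's first-order condition: 218 - 3q_B - (3/2)(q_N) = 0.
Rearranging gives the reaction functions q_N = (253 - (3/2)q_B)/3 and q_B = (218 - (3/2)q_N)/3.
Solving the pair: q_N = 64, q_B = 122/3.
Total output Q = 314/3, so price P = 294 - (3/2)·(314/3) = 137.

137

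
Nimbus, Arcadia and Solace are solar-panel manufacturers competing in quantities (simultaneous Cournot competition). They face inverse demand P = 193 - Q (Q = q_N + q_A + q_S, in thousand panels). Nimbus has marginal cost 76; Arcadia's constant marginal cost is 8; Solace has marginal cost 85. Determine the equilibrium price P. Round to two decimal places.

90.50

Nimbus's profit: π_N = (193 - Q)q_N - (76q_N). Setting ∂π_N/∂q_N = 0: 117 - 2q_N - (q_A + q_S) = 0.
Arcadia's profit: π_A = (193 - Q)q_A - (8q_A). Setting ∂π_A/∂q_A = 0: 185 - 2q_A - (q_N + q_S) = 0.
Solace's profit: π_S = (193 - Q)q_S - (85q_S). Setting ∂π_S/∂q_S = 0: 108 - 2q_S - (q_N + q_A) = 0.
Adding the 3 conditions: 410 − 2Q − 2Q = 0, i.e. Q = 205/2.
Back-substituting: q_N = (117 − 205/2) = 29/2, q_A = (185 − 205/2) = 165/2, q_S = (108 − 205/2) = 11/2.
Total output Q = 205/2, so price P = 193 - 205/2 = 181/2.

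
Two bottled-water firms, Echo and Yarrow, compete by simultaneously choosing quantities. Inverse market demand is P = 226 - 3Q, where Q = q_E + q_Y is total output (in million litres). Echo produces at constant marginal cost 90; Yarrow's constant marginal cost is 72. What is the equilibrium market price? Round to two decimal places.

Echo's profit: π_E = (226 - 3Q)q_E - (90q_E). Setting ∂π_E/∂q_E = 0: 136 - 6q_E - 3(q_Y) = 0.
Yarrow's profit: π_Y = (226 - 3Q)q_Y - (72q_Y). Setting ∂π_Y/∂q_Y = 0: 154 - 6q_Y - 3(q_E) = 0.
So q_E = (136 - 3q_Y)/6 and q_Y = (154 - 3q_E)/6.
Substituting one into the other gives q_E = 118/9 and q_Y = 172/9.
Total output Q = 290/9, so price P = 226 - 3·(290/9) = 388/3.

129.33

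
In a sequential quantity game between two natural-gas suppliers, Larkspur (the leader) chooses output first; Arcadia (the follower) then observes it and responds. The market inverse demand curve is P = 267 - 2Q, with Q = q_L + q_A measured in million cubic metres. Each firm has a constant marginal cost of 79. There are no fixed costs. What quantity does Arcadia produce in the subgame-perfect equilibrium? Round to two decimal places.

Solve by backward induction. Given q_L, the follower Arcadia maximises π_A = (267 - 2q_L - 2q_A)q_A - 79q_A.
∂π_A/∂q_A = 188 - 2q_L - 4q_A = 0 gives the reaction function q_A = (188 - 2q_L)/4.
Larkspur substitutes q_A(q_L) into its own profit: π_L = q_L(267 - 2q_L - (188 - 2q_L)/2) - 79q_L = (173 - q_L)q_L - 79q_L.
Maximising: ∂π_L/∂q_L = 94 - 2q_L = 0, giving q_L = 47.
Then q_A = (188 - 2·47)/4 = 47/2.

23.50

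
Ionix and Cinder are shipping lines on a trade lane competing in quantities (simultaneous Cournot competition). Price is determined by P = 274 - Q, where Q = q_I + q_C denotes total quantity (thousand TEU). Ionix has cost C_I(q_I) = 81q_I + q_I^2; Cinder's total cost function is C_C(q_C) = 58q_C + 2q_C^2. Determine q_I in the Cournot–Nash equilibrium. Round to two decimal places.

Ionix's profit: π_I = (274 - Q)q_I - (81q_I + q_I²). Setting ∂π_I/∂q_I = 0: 193 - 4q_I - (q_C) = 0.
Cinder's first-order condition: 216 - 6q_C - (q_I) = 0.
Best responses: q_I = (193 - q_C)/4, q_C = (216 - q_I)/6.
Substituting one into the other gives q_I = 942/23 and q_C = 671/23.

40.96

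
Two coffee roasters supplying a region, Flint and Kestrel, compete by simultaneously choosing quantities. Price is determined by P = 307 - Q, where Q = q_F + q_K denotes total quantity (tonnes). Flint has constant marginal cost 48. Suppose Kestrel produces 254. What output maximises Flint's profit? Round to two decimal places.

With the rival's output fixed at 254, Flint's profit is π_F = (307 - 254 - q_F)q_F - (48q_F) = (53 - q_F)q_F - (48q_F).
∂π_F/∂q_F = 5 - 2q_F = 0, so q_F = 5/2.

2.50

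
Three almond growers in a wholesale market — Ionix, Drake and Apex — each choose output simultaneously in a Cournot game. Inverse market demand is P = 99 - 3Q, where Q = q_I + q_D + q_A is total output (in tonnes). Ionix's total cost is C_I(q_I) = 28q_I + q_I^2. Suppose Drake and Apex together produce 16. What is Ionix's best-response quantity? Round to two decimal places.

2.88

With rivals' combined output fixed at 16, Ionix's profit is π_I = (99 - 3·16 - 3q_I)q_I - (28q_I + q_I²) = (51 - 3q_I)q_I - (28q_I + q_I²).
∂π_I/∂q_I = 23 - 8q_I = 0, so q_I = 23/8.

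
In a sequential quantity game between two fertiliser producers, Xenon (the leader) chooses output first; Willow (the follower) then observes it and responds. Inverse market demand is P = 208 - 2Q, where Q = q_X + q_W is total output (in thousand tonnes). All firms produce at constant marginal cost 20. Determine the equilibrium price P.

The follower Willow best-responds to any q_X: π_W = (208 - 2Q)q_W - 20q_W.
Setting the follower's marginal profit to zero, 188 - 2q_X - 4q_W = 0, i.e. q_W = (188 - 2q_X)/4.
Xenon substitutes q_W(q_X) into its own profit: π_X = q_X(208 - 2q_X - (188 - 2q_X)/2) - 20q_X = (114 - q_X)q_X - 20q_X.
The leader's first-order condition 94 - 2q_X = 0 yields q_X = 47.
Then q_W = (188 - 2·47)/4 = 47/2.
Total output Q = 141/2, so price P = 208 - 2·(141/2) = 67.

67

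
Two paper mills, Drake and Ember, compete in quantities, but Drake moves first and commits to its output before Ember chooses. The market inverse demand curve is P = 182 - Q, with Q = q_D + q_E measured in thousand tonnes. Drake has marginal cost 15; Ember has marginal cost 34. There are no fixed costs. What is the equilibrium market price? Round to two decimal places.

61.50

Solve by backward induction. Given q_D, the follower Ember maximises π_E = (182 - q_D - q_E)q_E - 34q_E.
Follower FOC: 148 - q_D - 2q_E = 0, so q_E(q_D) = (148 - q_D)/2.
Drake substitutes q_E(q_D) into its own profit: π_D = q_D(182 - q_D - (148 - q_D)/2) - 15q_D = (108 - (1/2)q_D)q_D - 15q_D.
Maximising: ∂π_D/∂q_D = 93 - q_D = 0, giving q_D = 93.
Then q_E = (148 - 93)/2 = 55/2.
Total output Q = 241/2, so price P = 182 - 241/2 = 123/2.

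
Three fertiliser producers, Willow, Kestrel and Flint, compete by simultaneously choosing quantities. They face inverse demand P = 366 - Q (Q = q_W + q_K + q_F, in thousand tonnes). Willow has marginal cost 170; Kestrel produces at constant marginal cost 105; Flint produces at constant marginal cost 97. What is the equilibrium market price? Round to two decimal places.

184.50

Willow's profit: π_W = (366 - Q)q_W - (170q_W). Setting ∂π_W/∂q_W = 0: 196 - 2q_W - (q_K + q_F) = 0.
Kestrel's first-order condition: 261 - 2q_K - (q_W + q_F) = 0.
Flint's first-order condition: 269 - 2q_F - (q_W + q_K) = 0.
Summing all 3 equations gives 726 − 4Q = 0, hence Q = 363/2.
Back-substituting: q_W = (196 − 363/2) = 29/2, q_K = (261 − 363/2) = 159/2, q_F = (269 − 363/2) = 175/2.
Total output Q = 363/2, so price P = 366 - 363/2 = 369/2.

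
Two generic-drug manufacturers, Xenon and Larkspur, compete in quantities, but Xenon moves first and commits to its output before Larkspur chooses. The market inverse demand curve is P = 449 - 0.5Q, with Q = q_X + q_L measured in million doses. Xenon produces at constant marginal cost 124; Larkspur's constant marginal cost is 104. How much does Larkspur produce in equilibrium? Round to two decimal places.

Solve by backward induction. Given q_X, the follower Larkspur maximises π_L = (449 - (1/2)q_X - (1/2)q_L)q_L - 104q_L.
Setting the follower's marginal profit to zero, 345 - (1/2)q_X - q_L = 0, i.e. q_L = (345 - (1/2)q_X).
The leader anticipates this reaction. Substituting into P = 449 - 0.5Q gives P = 553/2 - (1/4)q_X, so π_X = (553/2 - (1/4)q_X)q_X - 124q_X.
The leader's first-order condition 305/2 - (1/2)q_X = 0 yields q_X = 305.
Then q_L = (345 - (1/2)·305) = 385/2.

192.50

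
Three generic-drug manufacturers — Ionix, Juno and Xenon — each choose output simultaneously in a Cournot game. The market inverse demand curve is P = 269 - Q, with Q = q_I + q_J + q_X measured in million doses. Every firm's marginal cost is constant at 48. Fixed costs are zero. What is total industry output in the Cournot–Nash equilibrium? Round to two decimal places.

165.75

Each firm earns π_i = (269 - Q)q_i - 48q_i.
First-order condition (treating rivals' output as given): 221 - 2q_i - Σ_{j≠i} q_j = 0.
By symmetry each firm produces the same amount; substituting Σ_{j≠i} q_j = 2q_i yields q_i = 221/4.
Total output Q = 221/4 + 221/4 + 221/4 = 663/4.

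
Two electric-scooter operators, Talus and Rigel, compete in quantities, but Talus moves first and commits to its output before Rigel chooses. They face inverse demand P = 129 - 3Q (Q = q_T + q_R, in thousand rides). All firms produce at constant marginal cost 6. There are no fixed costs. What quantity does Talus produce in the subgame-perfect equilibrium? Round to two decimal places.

20.50

Solve by backward induction. Given q_T, the follower Rigel maximises π_R = (129 - 3q_T - 3q_R)q_R - 6q_R.
Follower FOC: 123 - 3q_T - 6q_R = 0, so q_R(q_T) = (123 - 3q_T)/6.
The leader anticipates this reaction. Substituting into P = 129 - 3Q gives P = 135/2 - (3/2)q_T, so π_T = (135/2 - (3/2)q_T)q_T - 6q_T.
Maximising: ∂π_T/∂q_T = 123/2 - 3q_T = 0, giving q_T = 41/2.
Then q_R = (123 - 3·(41/2))/6 = 41/4.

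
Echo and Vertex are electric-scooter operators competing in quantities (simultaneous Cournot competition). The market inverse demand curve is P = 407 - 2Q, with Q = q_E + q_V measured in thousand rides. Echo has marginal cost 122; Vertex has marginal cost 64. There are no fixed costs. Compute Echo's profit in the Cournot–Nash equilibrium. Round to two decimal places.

Echo's profit: π_E = (407 - 2Q)q_E - (122q_E). Setting ∂π_E/∂q_E = 0: 285 - 4q_E - 2(q_V) = 0.
Vertex's profit: π_V = (407 - 2Q)q_V - (64q_V). Setting ∂π_V/∂q_V = 0: 343 - 4q_V - 2(q_E) = 0.
So q_E = (285 - 2q_V)/4 and q_V = (343 - 2q_E)/4.
Substituting one into the other gives q_E = 227/6 and q_V = 401/6.
Price P = 407 - 2·(314/3) = 593/3.
Echo's profit: (593/3 - 122)·(227/6) = 2862.7222.

2862.72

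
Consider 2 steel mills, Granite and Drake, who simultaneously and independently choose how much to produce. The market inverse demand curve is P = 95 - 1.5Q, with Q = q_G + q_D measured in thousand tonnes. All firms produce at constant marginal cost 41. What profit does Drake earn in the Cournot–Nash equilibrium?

216

Each firm earns π_i = (95 - 1.5Q)q_i - 41q_i.
Setting ∂π_i/∂q_i = 0 with rivals' quantities fixed: 54 - 3q_i - (3/2)q_j = 0.
With identical firms every q_j equals q_i, so q_j = q_i and 54 = (9/2)q_i, giving q_i = 12.
Price P = 95 - (3/2)·24 = 59.
Drake's profit: (59 - 41)·12 = 216.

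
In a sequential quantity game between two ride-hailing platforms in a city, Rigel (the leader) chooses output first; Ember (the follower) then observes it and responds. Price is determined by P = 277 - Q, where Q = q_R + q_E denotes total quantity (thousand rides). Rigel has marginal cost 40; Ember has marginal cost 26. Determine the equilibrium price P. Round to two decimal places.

The follower Ember best-responds to any q_R: π_E = (277 - Q)q_E - 26q_E.
Setting the follower's marginal profit to zero, 251 - q_R - 2q_E = 0, i.e. q_E = (251 - q_R)/2.
Rigel substitutes q_E(q_R) into its own profit: π_R = q_R(277 - q_R - (251 - q_R)/2) - 40q_R = (303/2 - (1/2)q_R)q_R - 40q_R.
The leader's first-order condition 223/2 - q_R = 0 yields q_R = 223/2.
Then q_E = (251 - 223/2)/2 = 279/4.
Total output Q = 725/4, so price P = 277 - 725/4 = 383/4.

95.75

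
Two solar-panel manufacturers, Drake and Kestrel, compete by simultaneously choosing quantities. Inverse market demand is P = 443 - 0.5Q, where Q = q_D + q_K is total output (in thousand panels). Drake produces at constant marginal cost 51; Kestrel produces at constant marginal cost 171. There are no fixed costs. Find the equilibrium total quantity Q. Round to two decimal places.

442.67

Drake's profit: π_D = (443 - 0.5Q)q_D - (51q_D). Setting ∂π_D/∂q_D = 0: 392 - q_D - (1/2)(q_K) = 0.
Kestrel's first-order condition: 272 - q_K - (1/2)(q_D) = 0.
Best responses: q_D = (392 - (1/2)q_K), q_K = (272 - (1/2)q_D).
Substituting one into the other gives q_D = 1024/3 and q_K = 304/3.
Total output Q = 1024/3 + 304/3 = 1328/3.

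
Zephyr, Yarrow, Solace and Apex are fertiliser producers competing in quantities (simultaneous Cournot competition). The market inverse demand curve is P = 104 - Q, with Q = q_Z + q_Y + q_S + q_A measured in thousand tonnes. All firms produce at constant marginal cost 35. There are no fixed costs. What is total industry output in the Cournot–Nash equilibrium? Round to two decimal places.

55.20

A representative firm's profit is π_i = q_i(104 - Q) - 35q_i.
First-order condition (treating rivals' output as given): 69 - 2q_i - Σ_{j≠i} q_j = 0.
With identical firms every q_j equals q_i, so Σ_{j≠i} q_j = 3q_i and 69 = 5q_i, giving q_i = 69/5.
Total output Q = 69/5 + 69/5 + 69/5 + 69/5 = 276/5.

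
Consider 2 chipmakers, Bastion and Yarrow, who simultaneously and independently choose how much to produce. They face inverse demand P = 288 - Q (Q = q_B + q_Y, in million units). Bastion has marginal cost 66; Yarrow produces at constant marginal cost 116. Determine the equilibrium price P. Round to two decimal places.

Bastion's profit: π_B = (288 - Q)q_B - (66q_B). Setting ∂π_B/∂q_B = 0: 222 - 2q_B - (q_Y) = 0.
Yarrow's profit: π_Y = (288 - Q)q_Y - (116q_Y). Setting ∂π_Y/∂q_Y = 0: 172 - 2q_Y - (q_B) = 0.
So q_B = (222 - q_Y)/2 and q_Y = (172 - q_B)/2.
Solving the pair: q_B = 272/3, q_Y = 122/3.
Total output Q = 394/3, so price P = 288 - 394/3 = 470/3.

156.67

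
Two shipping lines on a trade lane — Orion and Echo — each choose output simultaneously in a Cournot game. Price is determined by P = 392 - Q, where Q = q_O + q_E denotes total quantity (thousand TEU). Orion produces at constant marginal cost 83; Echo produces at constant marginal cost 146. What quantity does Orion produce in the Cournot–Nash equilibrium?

Orion's profit: π_O = (392 - Q)q_O - (83q_O). Setting ∂π_O/∂q_O = 0: 309 - 2q_O - (q_E) = 0.
Echo's first-order condition: 246 - 2q_E - (q_O) = 0.
So q_O = (309 - q_E)/2 and q_E = (246 - q_O)/2.
Solving the pair: q_O = 124, q_E = 61.

124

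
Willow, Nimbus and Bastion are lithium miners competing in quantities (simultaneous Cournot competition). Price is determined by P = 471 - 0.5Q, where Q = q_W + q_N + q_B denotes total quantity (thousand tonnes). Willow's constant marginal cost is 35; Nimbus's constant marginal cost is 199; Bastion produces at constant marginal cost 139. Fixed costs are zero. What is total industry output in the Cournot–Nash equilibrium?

520

Willow's profit: π_W = (471 - 0.5Q)q_W - (35q_W). Setting ∂π_W/∂q_W = 0: 436 - q_W - (1/2)(q_N + q_B) = 0.
Nimbus's first-order condition: 272 - q_N - (1/2)(q_W + q_B) = 0.
Bastion's profit: π_B = (471 - 0.5Q)q_B - (139q_B). Setting ∂π_B/∂q_B = 0: 332 - q_B - (1/2)(q_W + q_N) = 0.
Adding the 3 first-order conditions: 1040 − 2Q = 0, so Q = 520.
Back-substituting: q_W = (436 − 260)/(1/2) = 352, q_N = (272 − 260)/(1/2) = 24, q_B = (332 − 260)/(1/2) = 144.
Total output Q = 352 + 24 + 144 = 520.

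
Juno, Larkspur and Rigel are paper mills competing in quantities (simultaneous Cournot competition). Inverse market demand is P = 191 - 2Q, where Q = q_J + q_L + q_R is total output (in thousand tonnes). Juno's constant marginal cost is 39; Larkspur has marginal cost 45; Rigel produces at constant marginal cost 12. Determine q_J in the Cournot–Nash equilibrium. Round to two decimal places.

16.38

Juno's profit: π_J = (191 - 2Q)q_J - (39q_J). Setting ∂π_J/∂q_J = 0: 152 - 4q_J - 2(q_L + q_R) = 0.
Larkspur's first-order condition: 146 - 4q_L - 2(q_J + q_R) = 0.
Rigel's profit: π_R = (191 - 2Q)q_R - (12q_R). Setting ∂π_R/∂q_R = 0: 179 - 4q_R - 2(q_J + q_L) = 0.
Adding the 3 first-order conditions: 477 − 8Q = 0, so Q = 477/8.
Back-substituting: q_J = (152 − 477/4)/2 = 131/8, q_L = (146 − 477/4)/2 = 107/8, q_R = (179 − 477/4)/2 = 239/8.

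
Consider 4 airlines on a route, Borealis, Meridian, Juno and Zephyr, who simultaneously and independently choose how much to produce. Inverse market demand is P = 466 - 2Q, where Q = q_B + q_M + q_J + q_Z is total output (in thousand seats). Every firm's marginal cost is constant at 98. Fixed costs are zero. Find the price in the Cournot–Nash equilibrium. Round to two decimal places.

171.60

Each firm earns π_i = (466 - 2Q)q_i - 98q_i.
First-order condition (treating rivals' output as given): 368 - 4q_i - 2·Σ_{j≠i} q_j = 0.
By symmetry each firm produces the same amount; substituting Σ_{j≠i} q_j = 3q_i yields q_i = 368/10 = 184/5.
Total output Q = 736/5, so price P = 466 - 2·(736/5) = 858/5.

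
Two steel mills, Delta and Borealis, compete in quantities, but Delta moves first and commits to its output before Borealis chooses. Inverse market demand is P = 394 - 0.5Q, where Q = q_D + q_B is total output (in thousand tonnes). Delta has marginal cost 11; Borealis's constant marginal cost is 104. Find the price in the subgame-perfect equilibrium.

Solve by backward induction. Given q_D, the follower Borealis maximises π_B = (394 - (1/2)q_D - (1/2)q_B)q_B - 104q_B.
∂π_B/∂q_B = 290 - (1/2)q_D - q_B = 0 gives the reaction function q_B = (290 - (1/2)q_D).
Delta substitutes q_B(q_D) into its own profit: π_D = q_D(394 - (1/2)q_D - (290 - (1/2)q_D)/2) - 11q_D = (249 - (1/4)q_D)q_D - 11q_D.
Maximising: ∂π_D/∂q_D = 238 - (1/2)q_D = 0, giving q_D = 476.
Then q_B = (290 - (1/2)·476) = 52.
Total output Q = 528, so price P = 394 - (1/2)·528 = 130.

130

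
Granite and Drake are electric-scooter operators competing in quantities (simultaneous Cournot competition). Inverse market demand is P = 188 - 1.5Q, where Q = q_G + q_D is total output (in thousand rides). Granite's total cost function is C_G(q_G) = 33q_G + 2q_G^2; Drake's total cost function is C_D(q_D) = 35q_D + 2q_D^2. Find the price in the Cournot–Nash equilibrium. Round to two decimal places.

133.65

Granite's profit: π_G = (188 - 1.5Q)q_G - (33q_G + 2q_G²). Setting ∂π_G/∂q_G = 0: 155 - 7q_G - (3/2)(q_D) = 0.
Drake's profit: π_D = (188 - 1.5Q)q_D - (35q_D + 2q_D²). Setting ∂π_D/∂q_D = 0: 153 - 7q_D - (3/2)(q_G) = 0.
So q_G = (155 - (3/2)q_D)/7 and q_D = (153 - (3/2)q_G)/7.
Solving the pair: q_G = 18.2995, q_D = 17.9358.
Total output Q = 616/17, so price P = 188 - (3/2)·(616/17) = 133.6471.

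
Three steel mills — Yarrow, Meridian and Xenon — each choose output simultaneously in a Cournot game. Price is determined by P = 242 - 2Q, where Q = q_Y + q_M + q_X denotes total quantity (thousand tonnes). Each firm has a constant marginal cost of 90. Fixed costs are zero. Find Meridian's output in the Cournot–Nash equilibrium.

Each firm earns π_i = (242 - 2Q)q_i - 90q_i.
First-order condition (treating rivals' output as given): 152 - 4q_i - 2·Σ_{j≠i} q_j = 0.
With identical firms every q_j equals q_i, so Σ_{j≠i} q_j = 2q_i and 152 = 8q_i, giving q_i = 19.

19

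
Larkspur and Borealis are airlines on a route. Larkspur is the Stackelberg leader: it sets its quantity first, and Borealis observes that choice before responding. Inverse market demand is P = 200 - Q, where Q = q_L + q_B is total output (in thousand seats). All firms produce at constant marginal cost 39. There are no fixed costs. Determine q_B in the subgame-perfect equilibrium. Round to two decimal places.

Solve by backward induction. Given q_L, the follower Borealis maximises π_B = (200 - q_L - q_B)q_B - 39q_B.
Setting the follower's marginal profit to zero, 161 - q_L - 2q_B = 0, i.e. q_B = (161 - q_L)/2.
Larkspur substitutes q_B(q_L) into its own profit: π_L = q_L(200 - q_L - (161 - q_L)/2) - 39q_L = (239/2 - (1/2)q_L)q_L - 39q_L.
Leader FOC: 161/2 - q_L = 0, so q_L = 161/2.
Then q_B = (161 - 161/2)/2 = 161/4.

40.25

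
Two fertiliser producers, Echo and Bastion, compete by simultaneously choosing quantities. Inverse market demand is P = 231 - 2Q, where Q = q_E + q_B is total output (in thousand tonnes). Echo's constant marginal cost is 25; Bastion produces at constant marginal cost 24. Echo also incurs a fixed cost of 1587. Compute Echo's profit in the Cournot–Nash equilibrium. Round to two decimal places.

747.72

Echo's profit: π_E = (231 - 2Q)q_E - (25q_E). Setting ∂π_E/∂q_E = 0: 206 - 4q_E - 2(q_B) = 0.
Bastion's first-order condition: 207 - 4q_B - 2(q_E) = 0.
Best responses: q_E = (206 - 2q_B)/4, q_B = (207 - 2q_E)/4.
Substituting one into the other gives q_E = 205/6 and q_B = 104/3.
Price P = 231 - 2·(413/6) = 280/3.
Echo's profit: (280/3 - 25)·(205/6) - 1587 = 747.7222.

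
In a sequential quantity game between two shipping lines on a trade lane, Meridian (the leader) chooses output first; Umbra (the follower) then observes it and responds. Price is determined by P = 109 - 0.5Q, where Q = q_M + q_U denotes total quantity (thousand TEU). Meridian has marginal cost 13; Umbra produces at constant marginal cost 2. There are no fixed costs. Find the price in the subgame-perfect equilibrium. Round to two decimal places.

34.25

Solve by backward induction. Given q_M, the follower Umbra maximises π_U = (109 - (1/2)q_M - (1/2)q_U)q_U - 2q_U.
Setting the follower's marginal profit to zero, 107 - (1/2)q_M - q_U = 0, i.e. q_U = (107 - (1/2)q_M).
Meridian substitutes q_U(q_M) into its own profit: π_M = q_M(109 - (1/2)q_M - (107 - (1/2)q_M)/2) - 13q_M = (111/2 - (1/4)q_M)q_M - 13q_M.
Leader FOC: 85/2 - (1/2)q_M = 0, so q_M = 85.
Then q_U = (107 - (1/2)·85) = 129/2.
Total output Q = 299/2, so price P = 109 - (1/2)·(299/2) = 137/4.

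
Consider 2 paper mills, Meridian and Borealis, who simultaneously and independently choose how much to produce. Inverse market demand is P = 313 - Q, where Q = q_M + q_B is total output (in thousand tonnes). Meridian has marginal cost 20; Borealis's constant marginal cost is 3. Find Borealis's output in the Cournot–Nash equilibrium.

Meridian's profit: π_M = (313 - Q)q_M - (20q_M). Setting ∂π_M/∂q_M = 0: 293 - 2q_M - (q_B) = 0.
Borealis's profit: π_B = (313 - Q)q_B - (3q_B). Setting ∂π_B/∂q_B = 0: 310 - 2q_B - (q_M) = 0.
Rearranging gives the reaction functions q_M = (293 - q_B)/2 and q_B = (310 - q_M)/2.
Solving the pair: q_M = 92, q_B = 109.

109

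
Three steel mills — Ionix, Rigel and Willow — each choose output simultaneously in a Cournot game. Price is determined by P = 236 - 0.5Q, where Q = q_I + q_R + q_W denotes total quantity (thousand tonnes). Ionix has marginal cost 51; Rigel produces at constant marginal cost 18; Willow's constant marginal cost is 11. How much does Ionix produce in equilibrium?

Ionix's profit: π_I = (236 - 0.5Q)q_I - (51q_I). Setting ∂π_I/∂q_I = 0: 185 - q_I - (1/2)(q_R + q_W) = 0.
Rigel's first-order condition: 218 - q_R - (1/2)(q_I + q_W) = 0.
Willow's first-order condition: 225 - q_W - (1/2)(q_I + q_R) = 0.
Adding the 3 conditions: 628 − Q − Q = 0, i.e. Q = 314.
Back-substituting: q_I = (185 − 157)/(1/2) = 56, q_R = (218 − 157)/(1/2) = 122, q_W = (225 − 157)/(1/2) = 136.

56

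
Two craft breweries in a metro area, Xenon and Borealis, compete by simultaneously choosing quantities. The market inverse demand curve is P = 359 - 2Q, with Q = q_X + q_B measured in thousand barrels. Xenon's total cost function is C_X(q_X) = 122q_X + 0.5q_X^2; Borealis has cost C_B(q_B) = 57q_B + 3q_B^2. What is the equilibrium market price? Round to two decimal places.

237.17

Xenon's profit: π_X = (359 - 2Q)q_X - (122q_X + (1/2)q_X²). Setting ∂π_X/∂q_X = 0: 237 - 5q_X - 2(q_B) = 0.
Borealis's profit: π_B = (359 - 2Q)q_B - (57q_B + 3q_B²). Setting ∂π_B/∂q_B = 0: 302 - 10q_B - 2(q_X) = 0.
Rearranging gives the reaction functions q_X = (237 - 2q_B)/5 and q_B = (302 - 2q_X)/10.
Substituting one into the other gives q_X = 883/23 and q_B = 518/23.
Total output Q = 1401/23, so price P = 359 - 2·(1401/23) = 237.1739.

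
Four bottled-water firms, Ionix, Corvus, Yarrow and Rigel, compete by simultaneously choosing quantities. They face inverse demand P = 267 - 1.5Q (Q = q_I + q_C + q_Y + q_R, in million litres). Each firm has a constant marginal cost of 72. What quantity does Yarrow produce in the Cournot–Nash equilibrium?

Each firm earns π_i = (267 - 1.5Q)q_i - 72q_i.
Setting ∂π_i/∂q_i = 0 with rivals' quantities fixed: 195 - 3q_i - (3/2)·Σ_{j≠i} q_j = 0.
By symmetry each firm produces the same amount; substituting Σ_{j≠i} q_j = 3q_i yields q_i = 195/(15/2) = 26.

26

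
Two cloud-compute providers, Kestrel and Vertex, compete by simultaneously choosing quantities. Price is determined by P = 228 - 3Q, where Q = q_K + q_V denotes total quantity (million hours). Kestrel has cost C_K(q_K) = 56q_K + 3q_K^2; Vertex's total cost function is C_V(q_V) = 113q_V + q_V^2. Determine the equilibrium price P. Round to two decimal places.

162.66

Kestrel's profit: π_K = (228 - 3Q)q_K - (56q_K + 3q_K²). Setting ∂π_K/∂q_K = 0: 172 - 12q_K - 3(q_V) = 0.
Vertex's profit: π_V = (228 - 3Q)q_V - (113q_V + q_V²). Setting ∂π_V/∂q_V = 0: 115 - 8q_V - 3(q_K) = 0.
Best responses: q_K = (172 - 3q_V)/12, q_V = (115 - 3q_K)/8.
Solving the pair: q_K = 1031/87, q_V = 288/29.
Total output Q = 1895/87, so price P = 228 - 3·(1895/87) = 162.6552.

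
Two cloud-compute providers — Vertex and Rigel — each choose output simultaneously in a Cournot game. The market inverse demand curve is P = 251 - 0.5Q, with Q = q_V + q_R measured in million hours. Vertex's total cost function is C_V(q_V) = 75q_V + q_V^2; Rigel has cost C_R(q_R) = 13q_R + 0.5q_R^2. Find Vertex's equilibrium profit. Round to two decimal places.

2463.02

Vertex's profit: π_V = (251 - 0.5Q)q_V - (75q_V + q_V²). Setting ∂π_V/∂q_V = 0: 176 - 3q_V - (1/2)(q_R) = 0.
Rigel's first-order condition: 238 - 2q_R - (1/2)(q_V) = 0.
Rearranging gives the reaction functions q_V = (176 - (1/2)q_R)/3 and q_R = (238 - (1/2)q_V)/2.
Substituting one into the other gives q_V = 932/23 and q_R = 108.8696.
Price P = 251 - (1/2)·149.3913 = 176.3043.
Vertex's profit: 176.3043·(932/23) - 75·(932/23) - (932/23)² = 2463.0170.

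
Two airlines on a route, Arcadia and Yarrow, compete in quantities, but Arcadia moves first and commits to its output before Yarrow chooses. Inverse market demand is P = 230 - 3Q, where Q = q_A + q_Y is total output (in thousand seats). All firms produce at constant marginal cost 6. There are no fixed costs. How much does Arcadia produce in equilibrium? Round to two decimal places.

37.33

Solve by backward induction. Given q_A, the follower Yarrow maximises π_Y = (230 - 3q_A - 3q_Y)q_Y - 6q_Y.
Follower FOC: 224 - 3q_A - 6q_Y = 0, so q_Y(q_A) = (224 - 3q_A)/6.
Arcadia substitutes q_Y(q_A) into its own profit: π_A = q_A(230 - 3q_A - (224 - 3q_A)/2) - 6q_A = (118 - (3/2)q_A)q_A - 6q_A.
Leader FOC: 112 - 3q_A = 0, so q_A = 112/3.
Then q_Y = (224 - 3·(112/3))/6 = 56/3.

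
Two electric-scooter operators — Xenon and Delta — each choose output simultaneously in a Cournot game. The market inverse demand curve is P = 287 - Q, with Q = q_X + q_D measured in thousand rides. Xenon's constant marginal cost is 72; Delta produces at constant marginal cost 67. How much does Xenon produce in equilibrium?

Xenon's profit: π_X = (287 - Q)q_X - (72q_X). Setting ∂π_X/∂q_X = 0: 215 - 2q_X - (q_D) = 0.
Delta's profit: π_D = (287 - Q)q_D - (67q_D). Setting ∂π_D/∂q_D = 0: 220 - 2q_D - (q_X) = 0.
Best responses: q_X = (215 - q_D)/2, q_D = (220 - q_X)/2.
Solving the pair: q_X = 70, q_D = 75.

70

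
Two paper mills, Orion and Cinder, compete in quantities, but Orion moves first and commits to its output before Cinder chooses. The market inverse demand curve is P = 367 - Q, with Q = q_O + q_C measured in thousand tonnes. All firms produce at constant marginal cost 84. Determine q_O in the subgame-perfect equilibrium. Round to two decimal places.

141.50

The follower Cinder best-responds to any q_O: π_C = (367 - Q)q_C - 84q_C.
Follower FOC: 283 - q_O - 2q_C = 0, so q_C(q_O) = (283 - q_O)/2.
Orion substitutes q_C(q_O) into its own profit: π_O = q_O(367 - q_O - (283 - q_O)/2) - 84q_O = (451/2 - (1/2)q_O)q_O - 84q_O.
Leader FOC: 283/2 - q_O = 0, so q_O = 283/2.
Then q_C = (283 - 283/2)/2 = 283/4.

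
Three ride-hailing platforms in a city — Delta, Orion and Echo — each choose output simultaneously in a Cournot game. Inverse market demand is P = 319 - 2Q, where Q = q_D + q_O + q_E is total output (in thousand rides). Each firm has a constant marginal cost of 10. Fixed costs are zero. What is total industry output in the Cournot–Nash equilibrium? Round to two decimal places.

A representative firm's profit is π_i = q_i(319 - 2Q) - 10q_i.
Setting ∂π_i/∂q_i = 0 with rivals' quantities fixed: 309 - 4q_i - 2·Σ_{j≠i} q_j = 0.
With identical firms every q_j equals q_i, so Σ_{j≠i} q_j = 2q_i and 309 = 8q_i, giving q_i = 309/8.
Total output Q = 309/8 + 309/8 + 309/8 = 927/8.

115.88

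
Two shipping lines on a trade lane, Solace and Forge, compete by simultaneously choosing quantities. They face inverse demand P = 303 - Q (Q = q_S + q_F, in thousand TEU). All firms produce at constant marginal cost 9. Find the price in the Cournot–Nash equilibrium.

107

Each firm earns π_i = (303 - Q)q_i - 9q_i.
First-order condition (treating rivals' output as given): 294 - 2q_i - q_j = 0.
By symmetry each firm produces the same amount; substituting q_j = q_i yields q_i = 294/3 = 98.
Total output Q = 196, so price P = 303 - 196 = 107.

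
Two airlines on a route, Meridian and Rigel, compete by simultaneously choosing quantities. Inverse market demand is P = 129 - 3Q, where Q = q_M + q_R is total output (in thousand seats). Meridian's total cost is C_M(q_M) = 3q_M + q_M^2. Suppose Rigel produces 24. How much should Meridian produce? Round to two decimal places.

With the rival's output fixed at 24, Meridian's profit is π_M = (129 - 3·24 - 3q_M)q_M - (3q_M + q_M²) = (57 - 3q_M)q_M - (3q_M + q_M²).
∂π_M/∂q_M = 54 - 8q_M = 0, so q_M = 27/4.

6.75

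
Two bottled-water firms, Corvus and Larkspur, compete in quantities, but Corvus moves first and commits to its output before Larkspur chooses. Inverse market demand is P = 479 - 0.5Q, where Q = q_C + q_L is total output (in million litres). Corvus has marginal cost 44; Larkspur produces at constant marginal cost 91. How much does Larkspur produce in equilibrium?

Solve by backward induction. Given q_C, the follower Larkspur maximises π_L = (479 - (1/2)q_C - (1/2)q_L)q_L - 91q_L.
Follower FOC: 388 - (1/2)q_C - q_L = 0, so q_L(q_C) = (388 - (1/2)q_C).
The leader anticipates this reaction. Substituting into P = 479 - 0.5Q gives P = 285 - (1/4)q_C, so π_C = (285 - (1/4)q_C)q_C - 44q_C.
The leader's first-order condition 241 - (1/2)q_C = 0 yields q_C = 482.
Then q_L = (388 - (1/2)·482) = 147.

147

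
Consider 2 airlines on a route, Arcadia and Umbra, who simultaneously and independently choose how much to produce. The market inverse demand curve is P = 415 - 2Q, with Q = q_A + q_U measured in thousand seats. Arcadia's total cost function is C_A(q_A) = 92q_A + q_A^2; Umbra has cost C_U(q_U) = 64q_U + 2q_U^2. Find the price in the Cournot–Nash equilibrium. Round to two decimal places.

Arcadia's profit: π_A = (415 - 2Q)q_A - (92q_A + q_A²). Setting ∂π_A/∂q_A = 0: 323 - 6q_A - 2(q_U) = 0.
Umbra's profit: π_U = (415 - 2Q)q_U - (64q_U + 2q_U²). Setting ∂π_U/∂q_U = 0: 351 - 8q_U - 2(q_A) = 0.
Best responses: q_A = (323 - 2q_U)/6, q_U = (351 - 2q_A)/8.
Solving the pair: q_A = 941/22, q_U = 365/11.
Total output Q = 1671/22, so price P = 415 - 2·(1671/22) = 263.0909.

263.09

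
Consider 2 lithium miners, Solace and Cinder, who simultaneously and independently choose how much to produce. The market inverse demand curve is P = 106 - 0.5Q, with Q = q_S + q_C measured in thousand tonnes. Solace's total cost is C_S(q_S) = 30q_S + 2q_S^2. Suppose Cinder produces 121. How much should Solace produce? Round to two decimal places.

With the rival's output fixed at 121, Solace's profit is π_S = (106 - (1/2)·121 - (1/2)q_S)q_S - (30q_S + 2q_S²) = (91/2 - (1/2)q_S)q_S - (30q_S + 2q_S²).
∂π_S/∂q_S = 31/2 - 5q_S = 0, so q_S = 31/10.

3.10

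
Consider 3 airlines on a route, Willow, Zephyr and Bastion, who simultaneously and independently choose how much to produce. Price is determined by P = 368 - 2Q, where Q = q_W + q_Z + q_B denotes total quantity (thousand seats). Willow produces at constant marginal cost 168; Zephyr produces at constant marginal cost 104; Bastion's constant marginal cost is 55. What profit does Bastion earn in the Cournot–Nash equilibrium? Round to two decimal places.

Willow's profit: π_W = (368 - 2Q)q_W - (168q_W). Setting ∂π_W/∂q_W = 0: 200 - 4q_W - 2(q_Z + q_B) = 0.
Zephyr's profit: π_Z = (368 - 2Q)q_Z - (104q_Z). Setting ∂π_Z/∂q_Z = 0: 264 - 4q_Z - 2(q_W + q_B) = 0.
Bastion's profit: π_B = (368 - 2Q)q_B - (55q_B). Setting ∂π_B/∂q_B = 0: 313 - 4q_B - 2(q_W + q_Z) = 0.
Adding the 3 first-order conditions: 777 − 8Q = 0, so Q = 777/8.
Back-substituting: q_W = (200 − 777/4)/2 = 23/8, q_Z = (264 − 777/4)/2 = 279/8, q_B = (313 − 777/4)/2 = 475/8.
Price P = 368 - 2·(777/8) = 695/4.
Bastion's profit: (695/4 - 55)·(475/8) = 7050.7813.

7050.78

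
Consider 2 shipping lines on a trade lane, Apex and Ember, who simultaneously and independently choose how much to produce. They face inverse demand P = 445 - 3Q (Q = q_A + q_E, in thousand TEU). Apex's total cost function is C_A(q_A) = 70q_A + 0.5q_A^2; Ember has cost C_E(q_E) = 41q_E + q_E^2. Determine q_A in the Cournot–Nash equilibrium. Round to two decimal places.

38.04

Apex's profit: π_A = (445 - 3Q)q_A - (70q_A + (1/2)q_A²). Setting ∂π_A/∂q_A = 0: 375 - 7q_A - 3(q_E) = 0.
Ember's first-order condition: 404 - 8q_E - 3(q_A) = 0.
So q_A = (375 - 3q_E)/7 and q_E = (404 - 3q_A)/8.
Substituting one into the other gives q_A = 1788/47 and q_E = 1703/47.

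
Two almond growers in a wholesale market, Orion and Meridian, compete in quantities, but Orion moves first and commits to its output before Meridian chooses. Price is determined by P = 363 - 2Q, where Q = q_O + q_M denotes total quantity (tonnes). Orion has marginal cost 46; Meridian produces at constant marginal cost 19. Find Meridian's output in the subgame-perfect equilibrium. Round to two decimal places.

The follower Meridian best-responds to any q_O: π_M = (363 - 2Q)q_M - 19q_M.
Setting the follower's marginal profit to zero, 344 - 2q_O - 4q_M = 0, i.e. q_M = (344 - 2q_O)/4.
Orion substitutes q_M(q_O) into its own profit: π_O = q_O(363 - 2q_O - (344 - 2q_O)/2) - 46q_O = (191 - q_O)q_O - 46q_O.
Leader FOC: 145 - 2q_O = 0, so q_O = 145/2.
Then q_M = (344 - 2·(145/2))/4 = 199/4.

49.75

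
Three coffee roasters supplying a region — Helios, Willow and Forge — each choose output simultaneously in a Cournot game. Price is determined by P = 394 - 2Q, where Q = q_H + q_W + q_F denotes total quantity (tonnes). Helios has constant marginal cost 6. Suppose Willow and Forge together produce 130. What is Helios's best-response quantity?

With rivals' combined output fixed at 130, Helios's profit is π_H = (394 - 2·130 - 2q_H)q_H - (6q_H) = (134 - 2q_H)q_H - (6q_H).
∂π_H/∂q_H = 128 - 4q_H = 0, so q_H = 32.

32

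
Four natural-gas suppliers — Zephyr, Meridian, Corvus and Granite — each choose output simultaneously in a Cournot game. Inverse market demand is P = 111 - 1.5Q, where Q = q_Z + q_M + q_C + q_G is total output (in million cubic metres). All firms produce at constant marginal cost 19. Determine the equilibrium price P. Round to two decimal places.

Each firm earns π_i = (111 - 1.5Q)q_i - 19q_i.
Setting ∂π_i/∂q_i = 0 with rivals' quantities fixed: 92 - 3q_i - (3/2)·Σ_{j≠i} q_j = 0.
By symmetry each firm produces the same amount; substituting Σ_{j≠i} q_j = 3q_i yields q_i = 92/(15/2) = 184/15.
Total output Q = 736/15, so price P = 111 - (3/2)·(736/15) = 187/5.

37.40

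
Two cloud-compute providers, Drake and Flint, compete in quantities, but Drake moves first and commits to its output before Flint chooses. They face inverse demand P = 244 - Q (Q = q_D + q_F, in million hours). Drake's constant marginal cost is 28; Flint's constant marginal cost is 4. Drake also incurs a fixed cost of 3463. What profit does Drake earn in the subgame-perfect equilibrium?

Solve by backward induction. Given q_D, the follower Flint maximises π_F = (244 - q_D - q_F)q_F - 4q_F.
Setting the follower's marginal profit to zero, 240 - q_D - 2q_F = 0, i.e. q_F = (240 - q_D)/2.
The leader anticipates this reaction. Substituting into P = 244 - Q gives P = 124 - (1/2)q_D, so π_D = (124 - (1/2)q_D)q_D - 28q_D.
Maximising: ∂π_D/∂q_D = 96 - q_D = 0, giving q_D = 96.
Then q_F = (240 - 96)/2 = 72.
Price P = 244 - 168 = 76.
Drake's profit: (76 - 28)·96 - 3463 = 1145.

1145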